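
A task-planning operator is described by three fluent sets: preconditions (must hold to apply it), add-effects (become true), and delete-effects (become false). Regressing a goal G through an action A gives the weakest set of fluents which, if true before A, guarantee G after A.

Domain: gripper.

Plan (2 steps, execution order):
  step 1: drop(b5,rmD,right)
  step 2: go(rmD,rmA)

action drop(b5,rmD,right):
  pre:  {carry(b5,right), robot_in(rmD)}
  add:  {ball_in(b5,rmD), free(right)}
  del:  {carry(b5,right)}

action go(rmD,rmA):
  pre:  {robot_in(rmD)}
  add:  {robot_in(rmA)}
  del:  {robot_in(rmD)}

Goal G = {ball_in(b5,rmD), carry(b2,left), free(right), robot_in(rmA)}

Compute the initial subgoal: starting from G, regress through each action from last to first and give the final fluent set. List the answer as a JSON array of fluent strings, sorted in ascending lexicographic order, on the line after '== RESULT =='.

Regress step by step:
  through step 2 (go(rmD,rmA)): drop {robot_in(rmA)}, keep {ball_in(b5,rmD), carry(b2,left), free(right)}, require {robot_in(rmD)}
    → {ball_in(b5,rmD), carry(b2,left), free(right), robot_in(rmD)}
  through step 1 (drop(b5,rmD,right)): drop {ball_in(b5,rmD), free(right)}, keep {carry(b2,left), robot_in(rmD)}, require {carry(b5,right), robot_in(rmD)}
    → {carry(b2,left), carry(b5,right), robot_in(rmD)}

== RESULT ==
["carry(b2,left)", "carry(b5,right)", "robot_in(rmD)"]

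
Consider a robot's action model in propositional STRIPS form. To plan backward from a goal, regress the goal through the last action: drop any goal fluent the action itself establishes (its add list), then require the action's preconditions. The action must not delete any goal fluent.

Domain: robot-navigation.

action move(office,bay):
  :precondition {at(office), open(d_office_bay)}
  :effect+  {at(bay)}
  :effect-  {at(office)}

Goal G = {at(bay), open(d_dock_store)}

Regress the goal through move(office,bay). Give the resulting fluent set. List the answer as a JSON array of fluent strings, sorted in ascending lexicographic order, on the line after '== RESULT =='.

Compute (G \ add) ∪ pre:
  G ∩ del = {}  (empty — regression defined)
  G \ add = {at(bay), open(d_dock_store)} \ {at(bay)} = {open(d_dock_store)}
  ∪ pre   = {open(d_dock_store)} ∪ {at(office), open(d_office_bay)}
          = {at(office), open(d_dock_store), open(d_office_bay)}

== RESULT ==
["at(office)", "open(d_dock_store)", "open(d_office_bay)"]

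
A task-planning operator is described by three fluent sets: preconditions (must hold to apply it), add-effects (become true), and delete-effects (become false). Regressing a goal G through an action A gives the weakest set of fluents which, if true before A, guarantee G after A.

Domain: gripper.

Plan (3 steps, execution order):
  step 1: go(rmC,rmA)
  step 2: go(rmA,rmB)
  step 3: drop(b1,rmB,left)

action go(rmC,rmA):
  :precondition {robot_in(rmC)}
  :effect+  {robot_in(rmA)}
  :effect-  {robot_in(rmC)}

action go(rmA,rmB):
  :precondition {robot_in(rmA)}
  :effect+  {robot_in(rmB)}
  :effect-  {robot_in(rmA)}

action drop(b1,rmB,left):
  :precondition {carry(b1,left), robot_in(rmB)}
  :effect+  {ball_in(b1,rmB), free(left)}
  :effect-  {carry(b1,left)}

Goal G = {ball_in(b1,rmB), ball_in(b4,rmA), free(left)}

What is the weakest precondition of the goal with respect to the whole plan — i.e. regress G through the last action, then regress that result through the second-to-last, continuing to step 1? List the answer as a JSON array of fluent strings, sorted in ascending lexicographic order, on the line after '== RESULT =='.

Regress step by step:
  through step 3 (drop(b1,rmB,left)): drop {ball_in(b1,rmB), free(left)}, keep {ball_in(b4,rmA)}, require {carry(b1,left), robot_in(rmB)}
    → {ball_in(b4,rmA), carry(b1,left), robot_in(rmB)}
  through step 2 (go(rmA,rmB)): drop {robot_in(rmB)}, keep {ball_in(b4,rmA), carry(b1,left)}, require {robot_in(rmA)}
    → {ball_in(b4,rmA), carry(b1,left), robot_in(rmA)}
  through step 1 (go(rmC,rmA)): drop {robot_in(rmA)}, keep {ball_in(b4,rmA), carry(b1,left)}, require {robot_in(rmC)}
    → {ball_in(b4,rmA), carry(b1,left), robot_in(rmC)}

== RESULT ==
["ball_in(b4,rmA)", "carry(b1,left)", "robot_in(rmC)"]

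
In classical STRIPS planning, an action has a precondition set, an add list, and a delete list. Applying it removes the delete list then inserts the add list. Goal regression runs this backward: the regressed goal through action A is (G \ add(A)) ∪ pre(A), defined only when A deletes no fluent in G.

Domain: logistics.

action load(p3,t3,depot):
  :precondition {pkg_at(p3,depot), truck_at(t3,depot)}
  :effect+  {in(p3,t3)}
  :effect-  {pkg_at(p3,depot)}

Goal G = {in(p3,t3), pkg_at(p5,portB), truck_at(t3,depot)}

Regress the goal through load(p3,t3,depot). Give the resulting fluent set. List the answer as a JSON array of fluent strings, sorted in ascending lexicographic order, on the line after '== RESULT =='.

Regress:
  G ∩ del = {}  (empty — regression defined)
  G \ add = {in(p3,t3), pkg_at(p5,portB), truck_at(t3,depot)} \ {in(p3,t3)} = {pkg_at(p5,portB), truck_at(t3,depot)}
  ∪ pre   = {pkg_at(p5,portB), truck_at(t3,depot)} ∪ {pkg_at(p3,depot), truck_at(t3,depot)}
          = {pkg_at(p3,depot), pkg_at(p5,portB), truck_at(t3,depot)}

== RESULT ==
["pkg_at(p3,depot)", "pkg_at(p5,portB)", "truck_at(t3,depot)"]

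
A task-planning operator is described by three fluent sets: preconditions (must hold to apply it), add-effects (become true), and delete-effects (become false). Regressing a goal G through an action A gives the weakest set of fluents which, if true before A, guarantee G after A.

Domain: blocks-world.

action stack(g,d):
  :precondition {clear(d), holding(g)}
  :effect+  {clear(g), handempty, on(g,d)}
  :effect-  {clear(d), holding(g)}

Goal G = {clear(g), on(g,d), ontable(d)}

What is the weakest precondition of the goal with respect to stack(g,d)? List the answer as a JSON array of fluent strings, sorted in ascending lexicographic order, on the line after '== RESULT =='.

Compute (G \ add) ∪ pre:
  G ∩ del = {}  (empty — regression defined)
  G \ add = {clear(g), on(g,d), ontable(d)} \ {clear(g), handempty, on(g,d)} = {ontable(d)}
  ∪ pre   = {ontable(d)} ∪ {clear(d), holding(g)}
          = {clear(d), holding(g), ontable(d)}

== RESULT ==
["clear(d)", "holding(g)", "ontable(d)"]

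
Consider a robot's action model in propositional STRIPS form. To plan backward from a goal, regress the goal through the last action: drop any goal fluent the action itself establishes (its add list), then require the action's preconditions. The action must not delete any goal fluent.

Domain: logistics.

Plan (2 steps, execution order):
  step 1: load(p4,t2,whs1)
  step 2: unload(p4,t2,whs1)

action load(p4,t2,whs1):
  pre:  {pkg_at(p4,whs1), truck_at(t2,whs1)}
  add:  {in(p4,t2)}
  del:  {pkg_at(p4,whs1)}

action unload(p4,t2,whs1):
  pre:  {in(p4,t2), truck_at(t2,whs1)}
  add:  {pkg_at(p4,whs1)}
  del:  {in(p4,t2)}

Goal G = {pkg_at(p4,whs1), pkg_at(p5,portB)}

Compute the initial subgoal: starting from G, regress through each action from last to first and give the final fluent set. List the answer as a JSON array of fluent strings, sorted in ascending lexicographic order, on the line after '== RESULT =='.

Work backward from the goal:
  through step 2 (unload(p4,t2,whs1)): drop {pkg_at(p4,whs1)}, keep {pkg_at(p5,portB)}, require {in(p4,t2), truck_at(t2,whs1)}
    → {in(p4,t2), pkg_at(p5,portB), truck_at(t2,whs1)}
  through step 1 (load(p4,t2,whs1)): drop {in(p4,t2)}, keep {pkg_at(p5,portB), truck_at(t2,whs1)}, require {pkg_at(p4,whs1), truck_at(t2,whs1)}
    → {pkg_at(p4,whs1), pkg_at(p5,portB), truck_at(t2,whs1)}

== RESULT ==
["pkg_at(p4,whs1)", "pkg_at(p5,portB)", "truck_at(t2,whs1)"]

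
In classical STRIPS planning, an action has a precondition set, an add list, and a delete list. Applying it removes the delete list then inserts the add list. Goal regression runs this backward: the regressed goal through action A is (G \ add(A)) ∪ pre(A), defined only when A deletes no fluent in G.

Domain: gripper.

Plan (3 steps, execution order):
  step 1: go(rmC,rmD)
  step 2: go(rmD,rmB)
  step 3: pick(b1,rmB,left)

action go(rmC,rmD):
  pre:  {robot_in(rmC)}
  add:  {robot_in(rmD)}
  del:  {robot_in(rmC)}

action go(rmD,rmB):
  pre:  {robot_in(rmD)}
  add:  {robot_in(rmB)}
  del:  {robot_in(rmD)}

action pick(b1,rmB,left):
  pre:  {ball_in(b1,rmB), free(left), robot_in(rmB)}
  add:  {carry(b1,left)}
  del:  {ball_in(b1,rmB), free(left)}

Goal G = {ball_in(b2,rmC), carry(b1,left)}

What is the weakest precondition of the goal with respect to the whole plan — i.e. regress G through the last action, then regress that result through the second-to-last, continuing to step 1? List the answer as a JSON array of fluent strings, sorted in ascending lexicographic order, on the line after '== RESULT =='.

Work backward from the goal:
  through step 3 (pick(b1,rmB,left)): drop {carry(b1,left)}, keep {ball_in(b2,rmC)}, require {ball_in(b1,rmB), free(left), robot_in(rmB)}
    → {ball_in(b1,rmB), ball_in(b2,rmC), free(left), robot_in(rmB)}
  through step 2 (go(rmD,rmB)): drop {robot_in(rmB)}, keep {ball_in(b1,rmB), ball_in(b2,rmC), free(left)}, require {robot_in(rmD)}
    → {ball_in(b1,rmB), ball_in(b2,rmC), free(left), robot_in(rmD)}
  through step 1 (go(rmC,rmD)): drop {robot_in(rmD)}, keep {ball_in(b1,rmB), ball_in(b2,rmC), free(left)}, require {robot_in(rmC)}
    → {ball_in(b1,rmB), ball_in(b2,rmC), free(left), robot_in(rmC)}

== RESULT ==
["ball_in(b1,rmB)", "ball_in(b2,rmC)", "free(left)", "robot_in(rmC)"]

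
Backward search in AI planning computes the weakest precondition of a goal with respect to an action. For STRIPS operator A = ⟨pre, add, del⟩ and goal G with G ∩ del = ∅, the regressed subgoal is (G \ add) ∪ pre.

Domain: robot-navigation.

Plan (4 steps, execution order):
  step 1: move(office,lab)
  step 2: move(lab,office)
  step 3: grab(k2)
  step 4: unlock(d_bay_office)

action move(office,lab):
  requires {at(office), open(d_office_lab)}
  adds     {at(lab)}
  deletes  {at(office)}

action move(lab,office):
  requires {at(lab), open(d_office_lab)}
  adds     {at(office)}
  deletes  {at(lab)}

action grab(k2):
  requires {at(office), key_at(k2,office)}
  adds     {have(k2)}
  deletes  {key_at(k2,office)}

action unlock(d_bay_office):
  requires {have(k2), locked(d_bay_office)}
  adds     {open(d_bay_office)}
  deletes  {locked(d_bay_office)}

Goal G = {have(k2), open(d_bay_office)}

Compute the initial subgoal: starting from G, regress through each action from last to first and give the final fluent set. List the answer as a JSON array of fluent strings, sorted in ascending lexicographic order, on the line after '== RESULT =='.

Regress step by step:
  through step 4 (unlock(d_bay_office)): drop {open(d_bay_office)}, keep {have(k2)}, require {have(k2), locked(d_bay_office)}
    → {have(k2), locked(d_bay_office)}
  through step 3 (grab(k2)): drop {have(k2)}, keep {locked(d_bay_office)}, require {at(office), key_at(k2,office)}
    → {at(office), key_at(k2,office), locked(d_bay_office)}
  through step 2 (move(lab,office)): drop {at(office)}, keep {key_at(k2,office), locked(d_bay_office)}, require {at(lab), open(d_office_lab)}
    → {at(lab), key_at(k2,office), locked(d_bay_office), open(d_office_lab)}
  through step 1 (move(office,lab)): drop {at(lab)}, keep {key_at(k2,office), locked(d_bay_office), open(d_office_lab)}, require {at(office), open(d_office_lab)}
    → {at(office), key_at(k2,office), locked(d_bay_office), open(d_office_lab)}

== RESULT ==
["at(office)", "key_at(k2,office)", "locked(d_bay_office)", "open(d_office_lab)"]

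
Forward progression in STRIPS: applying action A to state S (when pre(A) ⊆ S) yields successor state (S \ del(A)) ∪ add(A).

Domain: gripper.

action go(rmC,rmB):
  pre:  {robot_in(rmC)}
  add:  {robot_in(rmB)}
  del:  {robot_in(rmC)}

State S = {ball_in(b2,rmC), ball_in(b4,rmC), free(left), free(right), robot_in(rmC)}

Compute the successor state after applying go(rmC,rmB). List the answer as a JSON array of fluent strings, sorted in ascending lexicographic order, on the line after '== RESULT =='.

Compute (S \ del) ∪ add:
  pre ⊆ S: {robot_in(rmC)} ⊆ S  — applicable
  S \ del = {ball_in(b2,rmC), ball_in(b4,rmC), free(left), free(right)}
  ∪ add   = {ball_in(b2,rmC), ball_in(b4,rmC), free(left), free(right), robot_in(rmB)}

== RESULT ==
["ball_in(b2,rmC)", "ball_in(b4,rmC)", "free(left)", "free(right)", "robot_in(rmB)"]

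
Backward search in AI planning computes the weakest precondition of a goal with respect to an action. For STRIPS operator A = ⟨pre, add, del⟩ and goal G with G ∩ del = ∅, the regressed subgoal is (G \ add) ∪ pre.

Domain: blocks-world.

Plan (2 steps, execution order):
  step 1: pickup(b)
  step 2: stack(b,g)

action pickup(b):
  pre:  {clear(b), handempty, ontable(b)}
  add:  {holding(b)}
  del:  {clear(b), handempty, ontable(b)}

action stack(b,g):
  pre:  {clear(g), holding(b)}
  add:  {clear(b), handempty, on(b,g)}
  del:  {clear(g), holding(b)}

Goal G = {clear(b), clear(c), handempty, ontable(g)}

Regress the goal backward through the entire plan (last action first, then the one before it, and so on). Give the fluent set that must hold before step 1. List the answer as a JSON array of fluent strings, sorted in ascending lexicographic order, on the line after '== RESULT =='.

Work backward from the goal:
  through step 2 (stack(b,g)): drop {clear(b), handempty}, keep {clear(c), ontable(g)}, require {clear(g), holding(b)}
    → {clear(c), clear(g), holding(b), ontable(g)}
  through step 1 (pickup(b)): drop {holding(b)}, keep {clear(c), clear(g), ontable(g)}, require {clear(b), handempty, ontable(b)}
    → {clear(b), clear(c), clear(g), handempty, ontable(b), ontable(g)}

== RESULT ==
["clear(b)", "clear(c)", "clear(g)", "handempty", "ontable(b)", "ontable(g)"]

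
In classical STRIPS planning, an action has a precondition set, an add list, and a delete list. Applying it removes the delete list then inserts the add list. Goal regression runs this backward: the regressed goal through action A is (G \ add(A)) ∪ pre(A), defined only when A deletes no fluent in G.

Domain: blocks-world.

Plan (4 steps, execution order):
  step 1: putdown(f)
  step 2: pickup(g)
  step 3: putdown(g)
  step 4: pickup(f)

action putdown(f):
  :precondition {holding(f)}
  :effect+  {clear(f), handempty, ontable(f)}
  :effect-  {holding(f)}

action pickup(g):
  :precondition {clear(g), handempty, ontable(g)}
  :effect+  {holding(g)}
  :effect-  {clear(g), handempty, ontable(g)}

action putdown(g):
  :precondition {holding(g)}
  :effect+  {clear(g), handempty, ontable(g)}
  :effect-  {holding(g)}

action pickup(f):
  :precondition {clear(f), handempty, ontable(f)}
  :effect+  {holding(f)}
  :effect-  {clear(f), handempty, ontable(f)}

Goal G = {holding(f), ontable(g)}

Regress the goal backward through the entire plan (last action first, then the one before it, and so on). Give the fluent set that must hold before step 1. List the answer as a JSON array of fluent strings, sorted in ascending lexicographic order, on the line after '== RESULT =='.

Work backward from the goal:
  through step 4 (pickup(f)): drop {holding(f)}, keep {ontable(g)}, require {clear(f), handempty, ontable(f)}
    → {clear(f), handempty, ontable(f), ontable(g)}
  through step 3 (putdown(g)): drop {handempty, ontable(g)}, keep {clear(f), ontable(f)}, require {holding(g)}
    → {clear(f), holding(g), ontable(f)}
  through step 2 (pickup(g)): drop {holding(g)}, keep {clear(f), ontable(f)}, require {clear(g), handempty, ontable(g)}
    → {clear(f), clear(g), handempty, ontable(f), ontable(g)}
  through step 1 (putdown(f)): drop {clear(f), handempty, ontable(f)}, keep {clear(g), ontable(g)}, require {holding(f)}
    → {clear(g), holding(f), ontable(g)}

== RESULT ==
["clear(g)", "holding(f)", "ontable(g)"]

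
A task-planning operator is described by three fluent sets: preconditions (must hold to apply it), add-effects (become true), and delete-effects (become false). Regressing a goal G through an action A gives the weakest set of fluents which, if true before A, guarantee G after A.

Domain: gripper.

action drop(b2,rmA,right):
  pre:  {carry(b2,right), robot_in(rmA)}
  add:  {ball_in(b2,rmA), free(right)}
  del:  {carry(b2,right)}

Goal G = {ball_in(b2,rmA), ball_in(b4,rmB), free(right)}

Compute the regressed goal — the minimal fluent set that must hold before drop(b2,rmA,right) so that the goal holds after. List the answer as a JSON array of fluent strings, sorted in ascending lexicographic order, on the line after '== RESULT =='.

Regress:
  G ∩ del = {}  (empty — regression defined)
  G \ add = {ball_in(b2,rmA), ball_in(b4,rmB), free(right)} \ {ball_in(b2,rmA), free(right)} = {ball_in(b4,rmB)}
  ∪ pre   = {ball_in(b4,rmB)} ∪ {carry(b2,right), robot_in(rmA)}
          = {ball_in(b4,rmB), carry(b2,right), robot_in(rmA)}

== RESULT ==
["ball_in(b4,rmB)", "carry(b2,right)", "robot_in(rmA)"]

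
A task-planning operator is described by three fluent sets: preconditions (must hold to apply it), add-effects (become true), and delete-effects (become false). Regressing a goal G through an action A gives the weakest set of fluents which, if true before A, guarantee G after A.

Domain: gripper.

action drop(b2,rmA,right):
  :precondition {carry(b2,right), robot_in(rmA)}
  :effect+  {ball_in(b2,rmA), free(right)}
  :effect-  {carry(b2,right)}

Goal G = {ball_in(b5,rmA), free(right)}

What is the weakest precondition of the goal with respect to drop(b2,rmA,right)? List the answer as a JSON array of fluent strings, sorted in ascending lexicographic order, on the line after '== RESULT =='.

Compute (G \ add) ∪ pre:
  G ∩ del = {}  (empty — regression defined)
  G \ add = {ball_in(b5,rmA), free(right)} \ {ball_in(b2,rmA), free(right)} = {ball_in(b5,rmA)}
  ∪ pre   = {ball_in(b5,rmA)} ∪ {carry(b2,right), robot_in(rmA)}
          = {ball_in(b5,rmA), carry(b2,right), robot_in(rmA)}

== RESULT ==
["ball_in(b5,rmA)", "carry(b2,right)", "robot_in(rmA)"]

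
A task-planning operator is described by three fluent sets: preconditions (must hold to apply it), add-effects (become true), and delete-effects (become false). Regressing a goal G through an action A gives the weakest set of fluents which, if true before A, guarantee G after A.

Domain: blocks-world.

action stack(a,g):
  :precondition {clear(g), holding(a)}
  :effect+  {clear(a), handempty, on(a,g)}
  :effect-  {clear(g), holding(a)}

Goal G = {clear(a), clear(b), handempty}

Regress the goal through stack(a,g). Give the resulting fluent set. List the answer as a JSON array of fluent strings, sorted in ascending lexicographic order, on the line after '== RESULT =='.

Compute (G \ add) ∪ pre:
  G ∩ del = {}  (empty — regression defined)
  G \ add = {clear(a), clear(b), handempty} \ {clear(a), handempty, on(a,g)} = {clear(b)}
  ∪ pre   = {clear(b)} ∪ {clear(g), holding(a)}
          = {clear(b), clear(g), holding(a)}

== RESULT ==
["clear(b)", "clear(g)", "holding(a)"]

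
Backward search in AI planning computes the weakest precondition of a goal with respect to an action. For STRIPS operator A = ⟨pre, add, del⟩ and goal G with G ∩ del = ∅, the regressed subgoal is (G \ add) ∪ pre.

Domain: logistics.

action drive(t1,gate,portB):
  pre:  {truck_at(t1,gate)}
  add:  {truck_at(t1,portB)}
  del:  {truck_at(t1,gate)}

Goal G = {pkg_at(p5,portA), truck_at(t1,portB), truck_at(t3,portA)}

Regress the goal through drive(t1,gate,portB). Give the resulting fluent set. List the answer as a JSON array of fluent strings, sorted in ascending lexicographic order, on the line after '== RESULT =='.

Regress:
  G ∩ del = {}  (empty — regression defined)
  G \ add = {pkg_at(p5,portA), truck_at(t1,portB), truck_at(t3,portA)} \ {truck_at(t1,portB)} = {pkg_at(p5,portA), truck_at(t3,portA)}
  ∪ pre   = {pkg_at(p5,portA), truck_at(t3,portA)} ∪ {truck_at(t1,gate)}
          = {pkg_at(p5,portA), truck_at(t1,gate), truck_at(t3,portA)}

== RESULT ==
["pkg_at(p5,portA)", "truck_at(t1,gate)", "truck_at(t3,portA)"]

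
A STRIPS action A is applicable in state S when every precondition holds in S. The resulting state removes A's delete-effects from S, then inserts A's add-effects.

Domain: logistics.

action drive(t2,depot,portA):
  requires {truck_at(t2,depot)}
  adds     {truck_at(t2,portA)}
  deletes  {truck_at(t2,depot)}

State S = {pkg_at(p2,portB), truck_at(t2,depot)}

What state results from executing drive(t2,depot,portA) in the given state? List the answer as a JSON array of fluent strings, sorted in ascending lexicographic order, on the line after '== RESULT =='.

Progress:
  pre ⊆ S: {truck_at(t2,depot)} ⊆ S  — applicable
  S \ del = {pkg_at(p2,portB)}
  ∪ add   = {pkg_at(p2,portB), truck_at(t2,portA)}

== RESULT ==
["pkg_at(p2,portB)", "truck_at(t2,portA)"]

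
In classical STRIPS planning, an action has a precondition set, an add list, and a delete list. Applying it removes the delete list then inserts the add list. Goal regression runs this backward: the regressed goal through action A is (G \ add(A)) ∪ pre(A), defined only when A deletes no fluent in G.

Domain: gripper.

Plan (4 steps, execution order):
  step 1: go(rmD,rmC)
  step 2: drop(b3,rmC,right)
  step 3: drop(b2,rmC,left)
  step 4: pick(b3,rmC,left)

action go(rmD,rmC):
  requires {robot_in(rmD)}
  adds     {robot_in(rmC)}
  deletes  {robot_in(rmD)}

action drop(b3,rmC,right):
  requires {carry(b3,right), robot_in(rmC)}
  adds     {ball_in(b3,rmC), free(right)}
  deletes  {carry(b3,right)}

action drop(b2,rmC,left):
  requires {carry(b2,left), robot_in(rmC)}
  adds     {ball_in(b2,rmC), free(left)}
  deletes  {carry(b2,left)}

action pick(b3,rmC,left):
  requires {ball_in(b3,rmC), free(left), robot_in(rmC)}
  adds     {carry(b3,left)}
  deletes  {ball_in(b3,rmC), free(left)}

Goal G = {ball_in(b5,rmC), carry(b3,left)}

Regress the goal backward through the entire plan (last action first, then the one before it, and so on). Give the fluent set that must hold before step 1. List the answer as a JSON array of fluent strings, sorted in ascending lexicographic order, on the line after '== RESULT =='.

Regress step by step:
  through step 4 (pick(b3,rmC,left)): drop {carry(b3,left)}, keep {ball_in(b5,rmC)}, require {ball_in(b3,rmC), free(left), robot_in(rmC)}
    → {ball_in(b3,rmC), ball_in(b5,rmC), free(left), robot_in(rmC)}
  through step 3 (drop(b2,rmC,left)): drop {free(left)}, keep {ball_in(b3,rmC), ball_in(b5,rmC), robot_in(rmC)}, require {carry(b2,left), robot_in(rmC)}
    → {ball_in(b3,rmC), ball_in(b5,rmC), carry(b2,left), robot_in(rmC)}
  through step 2 (drop(b3,rmC,right)): drop {ball_in(b3,rmC)}, keep {ball_in(b5,rmC), carry(b2,left), robot_in(rmC)}, require {carry(b3,right), robot_in(rmC)}
    → {ball_in(b5,rmC), carry(b2,left), carry(b3,right), robot_in(rmC)}
  through step 1 (go(rmD,rmC)): drop {robot_in(rmC)}, keep {ball_in(b5,rmC), carry(b2,left), carry(b3,right)}, require {robot_in(rmD)}
    → {ball_in(b5,rmC), carry(b2,left), carry(b3,right), robot_in(rmD)}

== RESULT ==
["ball_in(b5,rmC)", "carry(b2,left)", "carry(b3,right)", "robot_in(rmD)"]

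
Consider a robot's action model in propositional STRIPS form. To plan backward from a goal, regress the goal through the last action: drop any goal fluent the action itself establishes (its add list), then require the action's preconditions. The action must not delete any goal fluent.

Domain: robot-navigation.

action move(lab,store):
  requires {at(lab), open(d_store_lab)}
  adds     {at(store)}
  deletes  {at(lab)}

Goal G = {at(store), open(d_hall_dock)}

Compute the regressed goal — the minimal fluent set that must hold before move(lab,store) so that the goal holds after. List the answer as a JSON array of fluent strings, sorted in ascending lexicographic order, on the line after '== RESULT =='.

Compute (G \ add) ∪ pre:
  G ∩ del = {}  (empty — regression defined)
  G \ add = {at(store), open(d_hall_dock)} \ {at(store)} = {open(d_hall_dock)}
  ∪ pre   = {open(d_hall_dock)} ∪ {at(lab), open(d_store_lab)}
          = {at(lab), open(d_hall_dock), open(d_store_lab)}

== RESULT ==
["at(lab)", "open(d_hall_dock)", "open(d_store_lab)"]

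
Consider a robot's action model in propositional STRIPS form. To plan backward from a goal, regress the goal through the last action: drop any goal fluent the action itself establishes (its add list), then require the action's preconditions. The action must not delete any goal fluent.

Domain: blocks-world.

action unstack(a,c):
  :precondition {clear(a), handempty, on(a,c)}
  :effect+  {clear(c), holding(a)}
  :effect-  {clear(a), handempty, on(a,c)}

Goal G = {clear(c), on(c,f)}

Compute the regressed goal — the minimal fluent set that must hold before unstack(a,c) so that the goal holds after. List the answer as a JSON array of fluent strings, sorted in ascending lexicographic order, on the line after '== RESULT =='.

Compute (G \ add) ∪ pre:
  G ∩ del = {}  (empty — regression defined)
  G \ add = {clear(c), on(c,f)} \ {clear(c), holding(a)} = {on(c,f)}
  ∪ pre   = {on(c,f)} ∪ {clear(a), handempty, on(a,c)}
          = {clear(a), handempty, on(a,c), on(c,f)}

== RESULT ==
["clear(a)", "handempty", "on(a,c)", "on(c,f)"]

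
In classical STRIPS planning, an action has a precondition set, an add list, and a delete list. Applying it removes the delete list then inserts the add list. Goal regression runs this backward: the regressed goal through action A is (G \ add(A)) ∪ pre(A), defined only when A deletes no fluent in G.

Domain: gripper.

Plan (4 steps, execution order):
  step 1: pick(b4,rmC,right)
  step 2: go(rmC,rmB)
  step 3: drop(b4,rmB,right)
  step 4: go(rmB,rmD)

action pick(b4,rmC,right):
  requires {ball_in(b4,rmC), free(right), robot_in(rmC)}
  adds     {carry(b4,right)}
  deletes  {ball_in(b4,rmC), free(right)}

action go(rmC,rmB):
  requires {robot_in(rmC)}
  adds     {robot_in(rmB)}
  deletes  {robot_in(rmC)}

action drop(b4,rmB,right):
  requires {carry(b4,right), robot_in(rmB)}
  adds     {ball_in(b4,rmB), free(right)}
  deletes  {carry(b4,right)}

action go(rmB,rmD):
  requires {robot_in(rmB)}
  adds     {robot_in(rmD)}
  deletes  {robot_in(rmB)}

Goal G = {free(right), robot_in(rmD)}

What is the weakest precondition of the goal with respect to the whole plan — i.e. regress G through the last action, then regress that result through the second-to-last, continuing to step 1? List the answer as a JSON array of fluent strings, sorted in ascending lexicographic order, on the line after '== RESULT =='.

Regress step by step:
  through step 4 (go(rmB,rmD)): drop {robot_in(rmD)}, keep {free(right)}, require {robot_in(rmB)}
    → {free(right), robot_in(rmB)}
  through step 3 (drop(b4,rmB,right)): drop {free(right)}, keep {robot_in(rmB)}, require {carry(b4,right), robot_in(rmB)}
    → {carry(b4,right), robot_in(rmB)}
  through step 2 (go(rmC,rmB)): drop {robot_in(rmB)}, keep {carry(b4,right)}, require {robot_in(rmC)}
    → {carry(b4,right), robot_in(rmC)}
  through step 1 (pick(b4,rmC,right)): drop {carry(b4,right)}, keep {robot_in(rmC)}, require {ball_in(b4,rmC), free(right), robot_in(rmC)}
    → {ball_in(b4,rmC), free(right), robot_in(rmC)}

== RESULT ==
["ball_in(b4,rmC)", "free(right)", "robot_in(rmC)"]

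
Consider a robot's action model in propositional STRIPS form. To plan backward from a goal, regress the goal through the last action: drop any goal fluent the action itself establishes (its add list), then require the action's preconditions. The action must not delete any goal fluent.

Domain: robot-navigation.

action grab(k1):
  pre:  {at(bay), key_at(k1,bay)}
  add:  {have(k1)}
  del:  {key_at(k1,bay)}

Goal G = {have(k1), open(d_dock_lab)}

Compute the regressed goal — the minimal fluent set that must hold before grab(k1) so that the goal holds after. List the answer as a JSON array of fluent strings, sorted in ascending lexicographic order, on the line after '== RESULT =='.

Compute (G \ add) ∪ pre:
  G ∩ del = {}  (empty — regression defined)
  G \ add = {have(k1), open(d_dock_lab)} \ {have(k1)} = {open(d_dock_lab)}
  ∪ pre   = {open(d_dock_lab)} ∪ {at(bay), key_at(k1,bay)}
          = {at(bay), key_at(k1,bay), open(d_dock_lab)}

== RESULT ==
["at(bay)", "key_at(k1,bay)", "open(d_dock_lab)"]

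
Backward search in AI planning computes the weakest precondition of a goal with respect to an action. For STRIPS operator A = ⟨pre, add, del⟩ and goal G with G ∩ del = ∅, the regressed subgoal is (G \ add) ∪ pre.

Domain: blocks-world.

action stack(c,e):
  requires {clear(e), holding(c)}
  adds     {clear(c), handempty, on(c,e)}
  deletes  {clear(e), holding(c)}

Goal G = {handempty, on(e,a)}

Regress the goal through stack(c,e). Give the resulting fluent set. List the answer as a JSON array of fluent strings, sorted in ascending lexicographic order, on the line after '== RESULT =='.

Regress:
  G ∩ del = {}  (empty — regression defined)
  G \ add = {handempty, on(e,a)} \ {clear(c), handempty, on(c,e)} = {on(e,a)}
  ∪ pre   = {on(e,a)} ∪ {clear(e), holding(c)}
          = {clear(e), holding(c), on(e,a)}

== RESULT ==
["clear(e)", "holding(c)", "on(e,a)"]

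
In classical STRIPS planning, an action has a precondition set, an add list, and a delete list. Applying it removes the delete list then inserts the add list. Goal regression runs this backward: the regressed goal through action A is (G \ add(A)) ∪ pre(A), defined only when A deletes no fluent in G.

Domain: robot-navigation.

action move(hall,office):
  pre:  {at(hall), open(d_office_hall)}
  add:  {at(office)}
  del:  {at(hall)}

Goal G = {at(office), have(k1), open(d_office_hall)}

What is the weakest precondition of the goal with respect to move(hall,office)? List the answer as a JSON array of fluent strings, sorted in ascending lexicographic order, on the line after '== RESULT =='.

Regress:
  G ∩ del = {}  (empty — regression defined)
  G \ add = {at(office), have(k1), open(d_office_hall)} \ {at(office)} = {have(k1), open(d_office_hall)}
  ∪ pre   = {have(k1), open(d_office_hall)} ∪ {at(hall), open(d_office_hall)}
          = {at(hall), have(k1), open(d_office_hall)}

== RESULT ==
["at(hall)", "have(k1)", "open(d_office_hall)"]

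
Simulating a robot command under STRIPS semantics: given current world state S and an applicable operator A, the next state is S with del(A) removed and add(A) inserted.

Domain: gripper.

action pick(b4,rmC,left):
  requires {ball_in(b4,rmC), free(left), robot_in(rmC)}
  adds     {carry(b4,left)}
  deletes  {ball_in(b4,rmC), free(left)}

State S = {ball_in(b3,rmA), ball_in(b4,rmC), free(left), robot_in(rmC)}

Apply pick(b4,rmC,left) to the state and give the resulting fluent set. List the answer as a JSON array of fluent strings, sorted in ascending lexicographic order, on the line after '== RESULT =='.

Compute (S \ del) ∪ add:
  pre ⊆ S: {ball_in(b4,rmC), free(left), robot_in(rmC)} ⊆ S  — applicable
  S \ del = {ball_in(b3,rmA), robot_in(rmC)}
  ∪ add   = {ball_in(b3,rmA), carry(b4,left), robot_in(rmC)}

== RESULT ==
["ball_in(b3,rmA)", "carry(b4,left)", "robot_in(rmC)"]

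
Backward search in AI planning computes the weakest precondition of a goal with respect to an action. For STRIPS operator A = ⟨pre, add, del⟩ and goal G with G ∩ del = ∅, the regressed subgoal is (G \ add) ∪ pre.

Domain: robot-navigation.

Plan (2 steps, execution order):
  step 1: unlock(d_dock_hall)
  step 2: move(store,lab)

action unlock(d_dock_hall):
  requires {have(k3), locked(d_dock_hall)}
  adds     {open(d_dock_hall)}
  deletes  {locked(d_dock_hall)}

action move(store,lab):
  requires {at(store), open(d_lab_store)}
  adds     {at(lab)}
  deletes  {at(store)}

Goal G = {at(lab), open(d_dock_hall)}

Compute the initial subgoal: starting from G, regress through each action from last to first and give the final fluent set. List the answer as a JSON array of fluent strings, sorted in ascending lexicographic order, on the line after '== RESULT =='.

Regress step by step:
  through step 2 (move(store,lab)): drop {at(lab)}, keep {open(d_dock_hall)}, require {at(store), open(d_lab_store)}
    → {at(store), open(d_dock_hall), open(d_lab_store)}
  through step 1 (unlock(d_dock_hall)): drop {open(d_dock_hall)}, keep {at(store), open(d_lab_store)}, require {have(k3), locked(d_dock_hall)}
    → {at(store), have(k3), locked(d_dock_hall), open(d_lab_store)}

== RESULT ==
["at(store)", "have(k3)", "locked(d_dock_hall)", "open(d_lab_store)"]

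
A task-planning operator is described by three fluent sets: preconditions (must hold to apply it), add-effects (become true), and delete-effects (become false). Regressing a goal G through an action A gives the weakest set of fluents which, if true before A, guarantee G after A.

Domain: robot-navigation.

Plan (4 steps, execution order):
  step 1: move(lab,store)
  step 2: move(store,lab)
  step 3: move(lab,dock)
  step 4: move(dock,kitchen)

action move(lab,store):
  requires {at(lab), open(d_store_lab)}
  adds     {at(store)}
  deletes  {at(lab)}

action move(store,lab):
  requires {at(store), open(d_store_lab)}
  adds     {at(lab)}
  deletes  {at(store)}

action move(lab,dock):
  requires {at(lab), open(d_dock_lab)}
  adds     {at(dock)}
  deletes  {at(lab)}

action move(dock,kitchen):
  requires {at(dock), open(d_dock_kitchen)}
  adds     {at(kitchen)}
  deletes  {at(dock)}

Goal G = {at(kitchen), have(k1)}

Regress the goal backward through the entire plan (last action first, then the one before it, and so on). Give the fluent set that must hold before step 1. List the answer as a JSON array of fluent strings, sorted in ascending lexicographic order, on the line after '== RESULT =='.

Regress step by step:
  through step 4 (move(dock,kitchen)): drop {at(kitchen)}, keep {have(k1)}, require {at(dock), open(d_dock_kitchen)}
    → {at(dock), have(k1), open(d_dock_kitchen)}
  through step 3 (move(lab,dock)): drop {at(dock)}, keep {have(k1), open(d_dock_kitchen)}, require {at(lab), open(d_dock_lab)}
    → {at(lab), have(k1), open(d_dock_kitchen), open(d_dock_lab)}
  through step 2 (move(store,lab)): drop {at(lab)}, keep {have(k1), open(d_dock_kitchen), open(d_dock_lab)}, require {at(store), open(d_store_lab)}
    → {at(store), have(k1), open(d_dock_kitchen), open(d_dock_lab), open(d_store_lab)}
  through step 1 (move(lab,store)): drop {at(store)}, keep {have(k1), open(d_dock_kitchen), open(d_dock_lab), open(d_store_lab)}, require {at(lab), open(d_store_lab)}
    → {at(lab), have(k1), open(d_dock_kitchen), open(d_dock_lab), open(d_store_lab)}

== RESULT ==
["at(lab)", "have(k1)", "open(d_dock_kitchen)", "open(d_dock_lab)", "open(d_store_lab)"]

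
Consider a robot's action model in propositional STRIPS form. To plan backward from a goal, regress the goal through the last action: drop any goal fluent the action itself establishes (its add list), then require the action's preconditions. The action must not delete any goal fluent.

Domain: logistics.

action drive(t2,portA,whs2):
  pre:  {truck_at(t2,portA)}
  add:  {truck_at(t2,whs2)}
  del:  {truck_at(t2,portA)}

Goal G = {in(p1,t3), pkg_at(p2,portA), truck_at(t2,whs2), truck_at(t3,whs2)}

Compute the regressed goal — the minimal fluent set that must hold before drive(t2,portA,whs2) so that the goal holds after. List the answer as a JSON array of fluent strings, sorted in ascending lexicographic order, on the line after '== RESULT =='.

Compute (G \ add) ∪ pre:
  G ∩ del = {}  (empty — regression defined)
  G \ add = {in(p1,t3), pkg_at(p2,portA), truck_at(t2,whs2), truck_at(t3,whs2)} \ {truck_at(t2,whs2)} = {in(p1,t3), pkg_at(p2,portA), truck_at(t3,whs2)}
  ∪ pre   = {in(p1,t3), pkg_at(p2,portA), truck_at(t3,whs2)} ∪ {truck_at(t2,portA)}
          = {in(p1,t3), pkg_at(p2,portA), truck_at(t2,portA), truck_at(t3,whs2)}

== RESULT ==
["in(p1,t3)", "pkg_at(p2,portA)", "truck_at(t2,portA)", "truck_at(t3,whs2)"]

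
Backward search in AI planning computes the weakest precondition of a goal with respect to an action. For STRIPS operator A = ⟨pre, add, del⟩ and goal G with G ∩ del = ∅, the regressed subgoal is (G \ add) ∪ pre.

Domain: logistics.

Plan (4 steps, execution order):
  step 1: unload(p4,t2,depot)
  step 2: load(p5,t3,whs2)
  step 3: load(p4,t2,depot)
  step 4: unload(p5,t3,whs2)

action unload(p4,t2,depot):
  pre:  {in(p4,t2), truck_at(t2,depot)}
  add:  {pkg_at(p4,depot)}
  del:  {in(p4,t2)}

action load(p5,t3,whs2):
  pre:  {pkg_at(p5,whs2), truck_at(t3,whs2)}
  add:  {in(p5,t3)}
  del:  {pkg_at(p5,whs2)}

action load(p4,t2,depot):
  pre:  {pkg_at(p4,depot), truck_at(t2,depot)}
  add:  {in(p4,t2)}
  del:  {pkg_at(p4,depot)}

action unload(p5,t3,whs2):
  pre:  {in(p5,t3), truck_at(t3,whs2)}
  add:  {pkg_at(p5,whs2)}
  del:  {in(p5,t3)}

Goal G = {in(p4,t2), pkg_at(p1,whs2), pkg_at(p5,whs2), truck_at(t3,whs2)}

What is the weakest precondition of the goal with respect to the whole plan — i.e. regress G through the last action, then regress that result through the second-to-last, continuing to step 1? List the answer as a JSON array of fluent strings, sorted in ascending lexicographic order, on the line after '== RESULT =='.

Regress step by step:
  through step 4 (unload(p5,t3,whs2)): drop {pkg_at(p5,whs2)}, keep {in(p4,t2), pkg_at(p1,whs2), truck_at(t3,whs2)}, require {in(p5,t3), truck_at(t3,whs2)}
    → {in(p4,t2), in(p5,t3), pkg_at(p1,whs2), truck_at(t3,whs2)}
  through step 3 (load(p4,t2,depot)): drop {in(p4,t2)}, keep {in(p5,t3), pkg_at(p1,whs2), truck_at(t3,whs2)}, require {pkg_at(p4,depot), truck_at(t2,depot)}
    → {in(p5,t3), pkg_at(p1,whs2), pkg_at(p4,depot), truck_at(t2,depot), truck_at(t3,whs2)}
  through step 2 (load(p5,t3,whs2)): drop {in(p5,t3)}, keep {pkg_at(p1,whs2), pkg_at(p4,depot), truck_at(t2,depot), truck_at(t3,whs2)}, require {pkg_at(p5,whs2), truck_at(t3,whs2)}
    → {pkg_at(p1,whs2), pkg_at(p4,depot), pkg_at(p5,whs2), truck_at(t2,depot), truck_at(t3,whs2)}
  through step 1 (unload(p4,t2,depot)): drop {pkg_at(p4,depot)}, keep {pkg_at(p1,whs2), pkg_at(p5,whs2), truck_at(t2,depot), truck_at(t3,whs2)}, require {in(p4,t2), truck_at(t2,depot)}
    → {in(p4,t2), pkg_at(p1,whs2), pkg_at(p5,whs2), truck_at(t2,depot), truck_at(t3,whs2)}

== RESULT ==
["in(p4,t2)", "pkg_at(p1,whs2)", "pkg_at(p5,whs2)", "truck_at(t2,depot)", "truck_at(t3,whs2)"]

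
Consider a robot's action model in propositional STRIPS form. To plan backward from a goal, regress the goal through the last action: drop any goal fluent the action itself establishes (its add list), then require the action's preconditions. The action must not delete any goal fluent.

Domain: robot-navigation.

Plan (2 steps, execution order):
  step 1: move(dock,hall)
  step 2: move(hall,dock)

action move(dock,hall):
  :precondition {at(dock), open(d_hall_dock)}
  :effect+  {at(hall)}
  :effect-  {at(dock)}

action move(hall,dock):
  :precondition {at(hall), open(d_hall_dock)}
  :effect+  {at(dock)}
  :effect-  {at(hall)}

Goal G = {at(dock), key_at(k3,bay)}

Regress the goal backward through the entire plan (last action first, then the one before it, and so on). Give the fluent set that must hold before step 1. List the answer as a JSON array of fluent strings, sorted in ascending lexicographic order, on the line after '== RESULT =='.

Regress step by step:
  through step 2 (move(hall,dock)): drop {at(dock)}, keep {key_at(k3,bay)}, require {at(hall), open(d_hall_dock)}
    → {at(hall), key_at(k3,bay), open(d_hall_dock)}
  through step 1 (move(dock,hall)): drop {at(hall)}, keep {key_at(k3,bay), open(d_hall_dock)}, require {at(dock), open(d_hall_dock)}
    → {at(dock), key_at(k3,bay), open(d_hall_dock)}

== RESULT ==
["at(dock)", "key_at(k3,bay)", "open(d_hall_dock)"]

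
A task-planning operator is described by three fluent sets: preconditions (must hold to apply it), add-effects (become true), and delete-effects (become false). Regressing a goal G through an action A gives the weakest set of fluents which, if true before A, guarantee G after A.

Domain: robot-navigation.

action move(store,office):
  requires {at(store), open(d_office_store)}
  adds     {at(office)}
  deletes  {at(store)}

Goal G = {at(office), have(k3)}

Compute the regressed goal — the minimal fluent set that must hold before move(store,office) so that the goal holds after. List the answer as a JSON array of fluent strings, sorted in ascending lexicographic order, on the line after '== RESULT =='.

Regress:
  G ∩ del = {}  (empty — regression defined)
  G \ add = {at(office), have(k3)} \ {at(office)} = {have(k3)}
  ∪ pre   = {have(k3)} ∪ {at(store), open(d_office_store)}
          = {at(store), have(k3), open(d_office_store)}

== RESULT ==
["at(store)", "have(k3)", "open(d_office_store)"]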